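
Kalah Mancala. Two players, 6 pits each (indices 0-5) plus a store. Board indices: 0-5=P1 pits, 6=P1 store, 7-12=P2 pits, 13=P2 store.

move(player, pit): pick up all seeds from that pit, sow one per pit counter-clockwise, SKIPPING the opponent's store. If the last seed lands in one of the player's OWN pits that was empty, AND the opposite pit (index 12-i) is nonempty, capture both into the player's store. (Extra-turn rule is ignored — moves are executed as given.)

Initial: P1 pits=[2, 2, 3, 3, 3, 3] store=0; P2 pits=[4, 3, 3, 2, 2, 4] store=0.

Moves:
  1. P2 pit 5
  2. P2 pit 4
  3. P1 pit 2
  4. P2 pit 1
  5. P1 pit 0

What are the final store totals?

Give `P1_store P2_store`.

Move 1: P2 pit5 -> P1=[3,3,4,3,3,3](0) P2=[4,3,3,2,2,0](1)
Move 2: P2 pit4 -> P1=[3,3,4,3,3,3](0) P2=[4,3,3,2,0,1](2)
Move 3: P1 pit2 -> P1=[3,3,0,4,4,4](1) P2=[4,3,3,2,0,1](2)
Move 4: P2 pit1 -> P1=[3,0,0,4,4,4](1) P2=[4,0,4,3,0,1](6)
Move 5: P1 pit0 -> P1=[0,1,1,5,4,4](1) P2=[4,0,4,3,0,1](6)

Answer: 1 6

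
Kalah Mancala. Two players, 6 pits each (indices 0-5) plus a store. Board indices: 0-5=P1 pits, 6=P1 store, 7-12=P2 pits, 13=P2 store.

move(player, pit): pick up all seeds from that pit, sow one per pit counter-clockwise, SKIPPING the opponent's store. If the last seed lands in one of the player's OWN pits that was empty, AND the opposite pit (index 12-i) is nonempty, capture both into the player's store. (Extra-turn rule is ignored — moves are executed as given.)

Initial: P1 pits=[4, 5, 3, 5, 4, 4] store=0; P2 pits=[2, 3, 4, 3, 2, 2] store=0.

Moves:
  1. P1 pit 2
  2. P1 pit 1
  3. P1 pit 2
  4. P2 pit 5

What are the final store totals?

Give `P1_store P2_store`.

Move 1: P1 pit2 -> P1=[4,5,0,6,5,5](0) P2=[2,3,4,3,2,2](0)
Move 2: P1 pit1 -> P1=[4,0,1,7,6,6](1) P2=[2,3,4,3,2,2](0)
Move 3: P1 pit2 -> P1=[4,0,0,8,6,6](1) P2=[2,3,4,3,2,2](0)
Move 4: P2 pit5 -> P1=[5,0,0,8,6,6](1) P2=[2,3,4,3,2,0](1)

Answer: 1 1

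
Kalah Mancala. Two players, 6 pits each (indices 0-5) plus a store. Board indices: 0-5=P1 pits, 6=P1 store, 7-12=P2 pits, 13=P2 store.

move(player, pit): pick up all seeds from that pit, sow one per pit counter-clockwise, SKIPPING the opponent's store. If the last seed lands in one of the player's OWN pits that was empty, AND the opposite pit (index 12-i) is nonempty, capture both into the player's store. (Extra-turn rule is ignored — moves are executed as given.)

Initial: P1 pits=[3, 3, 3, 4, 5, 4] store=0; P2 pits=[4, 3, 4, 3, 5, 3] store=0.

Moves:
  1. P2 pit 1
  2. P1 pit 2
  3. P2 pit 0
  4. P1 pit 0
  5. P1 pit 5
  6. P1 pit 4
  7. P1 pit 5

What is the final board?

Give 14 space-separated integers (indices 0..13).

Answer: 0 4 1 6 0 0 3 2 3 8 7 7 3 0

Derivation:
Move 1: P2 pit1 -> P1=[3,3,3,4,5,4](0) P2=[4,0,5,4,6,3](0)
Move 2: P1 pit2 -> P1=[3,3,0,5,6,5](0) P2=[4,0,5,4,6,3](0)
Move 3: P2 pit0 -> P1=[3,3,0,5,6,5](0) P2=[0,1,6,5,7,3](0)
Move 4: P1 pit0 -> P1=[0,4,1,6,6,5](0) P2=[0,1,6,5,7,3](0)
Move 5: P1 pit5 -> P1=[0,4,1,6,6,0](1) P2=[1,2,7,6,7,3](0)
Move 6: P1 pit4 -> P1=[0,4,1,6,0,1](2) P2=[2,3,8,7,7,3](0)
Move 7: P1 pit5 -> P1=[0,4,1,6,0,0](3) P2=[2,3,8,7,7,3](0)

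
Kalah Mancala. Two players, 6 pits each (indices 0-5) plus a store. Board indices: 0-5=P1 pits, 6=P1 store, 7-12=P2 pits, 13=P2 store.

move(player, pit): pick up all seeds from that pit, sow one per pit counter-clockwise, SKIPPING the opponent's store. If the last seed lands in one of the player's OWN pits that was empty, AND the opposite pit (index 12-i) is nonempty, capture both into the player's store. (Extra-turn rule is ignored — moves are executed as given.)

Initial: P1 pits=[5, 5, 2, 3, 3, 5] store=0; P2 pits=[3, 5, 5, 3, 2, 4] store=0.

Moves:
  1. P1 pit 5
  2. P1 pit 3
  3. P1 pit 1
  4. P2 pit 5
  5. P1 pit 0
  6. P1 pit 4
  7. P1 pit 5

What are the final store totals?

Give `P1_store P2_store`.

Move 1: P1 pit5 -> P1=[5,5,2,3,3,0](1) P2=[4,6,6,4,2,4](0)
Move 2: P1 pit3 -> P1=[5,5,2,0,4,1](2) P2=[4,6,6,4,2,4](0)
Move 3: P1 pit1 -> P1=[5,0,3,1,5,2](3) P2=[4,6,6,4,2,4](0)
Move 4: P2 pit5 -> P1=[6,1,4,1,5,2](3) P2=[4,6,6,4,2,0](1)
Move 5: P1 pit0 -> P1=[0,2,5,2,6,3](4) P2=[4,6,6,4,2,0](1)
Move 6: P1 pit4 -> P1=[0,2,5,2,0,4](5) P2=[5,7,7,5,2,0](1)
Move 7: P1 pit5 -> P1=[0,2,5,2,0,0](6) P2=[6,8,8,5,2,0](1)

Answer: 6 1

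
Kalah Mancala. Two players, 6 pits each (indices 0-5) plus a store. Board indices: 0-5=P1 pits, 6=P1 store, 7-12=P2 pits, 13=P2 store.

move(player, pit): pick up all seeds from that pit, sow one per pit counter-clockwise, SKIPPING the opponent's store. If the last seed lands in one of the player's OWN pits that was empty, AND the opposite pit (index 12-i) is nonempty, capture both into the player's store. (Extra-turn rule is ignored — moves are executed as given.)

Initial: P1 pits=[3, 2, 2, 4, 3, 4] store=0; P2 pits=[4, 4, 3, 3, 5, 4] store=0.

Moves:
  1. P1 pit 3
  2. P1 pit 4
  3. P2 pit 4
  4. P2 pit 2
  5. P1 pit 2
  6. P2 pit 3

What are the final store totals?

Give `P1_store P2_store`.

Move 1: P1 pit3 -> P1=[3,2,2,0,4,5](1) P2=[5,4,3,3,5,4](0)
Move 2: P1 pit4 -> P1=[3,2,2,0,0,6](2) P2=[6,5,3,3,5,4](0)
Move 3: P2 pit4 -> P1=[4,3,3,0,0,6](2) P2=[6,5,3,3,0,5](1)
Move 4: P2 pit2 -> P1=[4,3,3,0,0,6](2) P2=[6,5,0,4,1,6](1)
Move 5: P1 pit2 -> P1=[4,3,0,1,1,7](2) P2=[6,5,0,4,1,6](1)
Move 6: P2 pit3 -> P1=[5,3,0,1,1,7](2) P2=[6,5,0,0,2,7](2)

Answer: 2 2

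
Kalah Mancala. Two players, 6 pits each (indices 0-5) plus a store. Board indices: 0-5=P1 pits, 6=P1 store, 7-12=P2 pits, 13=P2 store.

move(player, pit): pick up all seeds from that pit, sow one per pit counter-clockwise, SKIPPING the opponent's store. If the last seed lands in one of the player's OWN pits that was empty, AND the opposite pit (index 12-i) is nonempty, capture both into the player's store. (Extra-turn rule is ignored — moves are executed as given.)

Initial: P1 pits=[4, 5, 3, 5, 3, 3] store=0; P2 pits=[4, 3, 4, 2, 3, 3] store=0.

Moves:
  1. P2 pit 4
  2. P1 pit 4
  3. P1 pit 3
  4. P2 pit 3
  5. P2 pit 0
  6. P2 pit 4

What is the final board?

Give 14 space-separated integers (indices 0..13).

Move 1: P2 pit4 -> P1=[5,5,3,5,3,3](0) P2=[4,3,4,2,0,4](1)
Move 2: P1 pit4 -> P1=[5,5,3,5,0,4](1) P2=[5,3,4,2,0,4](1)
Move 3: P1 pit3 -> P1=[5,5,3,0,1,5](2) P2=[6,4,4,2,0,4](1)
Move 4: P2 pit3 -> P1=[5,5,3,0,1,5](2) P2=[6,4,4,0,1,5](1)
Move 5: P2 pit0 -> P1=[5,5,3,0,1,5](2) P2=[0,5,5,1,2,6](2)
Move 6: P2 pit4 -> P1=[5,5,3,0,1,5](2) P2=[0,5,5,1,0,7](3)

Answer: 5 5 3 0 1 5 2 0 5 5 1 0 7 3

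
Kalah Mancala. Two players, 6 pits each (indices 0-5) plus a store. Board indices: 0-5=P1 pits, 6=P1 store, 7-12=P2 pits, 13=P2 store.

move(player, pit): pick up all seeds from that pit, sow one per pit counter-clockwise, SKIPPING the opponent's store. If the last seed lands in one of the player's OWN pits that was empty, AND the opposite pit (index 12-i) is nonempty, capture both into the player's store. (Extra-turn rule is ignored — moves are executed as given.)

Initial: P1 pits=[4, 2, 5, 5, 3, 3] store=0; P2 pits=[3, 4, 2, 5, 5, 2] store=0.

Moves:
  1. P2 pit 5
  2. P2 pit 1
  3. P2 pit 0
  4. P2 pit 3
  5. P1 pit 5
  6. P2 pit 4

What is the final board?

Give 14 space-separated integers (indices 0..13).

Move 1: P2 pit5 -> P1=[5,2,5,5,3,3](0) P2=[3,4,2,5,5,0](1)
Move 2: P2 pit1 -> P1=[0,2,5,5,3,3](0) P2=[3,0,3,6,6,0](7)
Move 3: P2 pit0 -> P1=[0,2,5,5,3,3](0) P2=[0,1,4,7,6,0](7)
Move 4: P2 pit3 -> P1=[1,3,6,6,3,3](0) P2=[0,1,4,0,7,1](8)
Move 5: P1 pit5 -> P1=[1,3,6,6,3,0](1) P2=[1,2,4,0,7,1](8)
Move 6: P2 pit4 -> P1=[2,4,7,7,4,0](1) P2=[1,2,4,0,0,2](9)

Answer: 2 4 7 7 4 0 1 1 2 4 0 0 2 9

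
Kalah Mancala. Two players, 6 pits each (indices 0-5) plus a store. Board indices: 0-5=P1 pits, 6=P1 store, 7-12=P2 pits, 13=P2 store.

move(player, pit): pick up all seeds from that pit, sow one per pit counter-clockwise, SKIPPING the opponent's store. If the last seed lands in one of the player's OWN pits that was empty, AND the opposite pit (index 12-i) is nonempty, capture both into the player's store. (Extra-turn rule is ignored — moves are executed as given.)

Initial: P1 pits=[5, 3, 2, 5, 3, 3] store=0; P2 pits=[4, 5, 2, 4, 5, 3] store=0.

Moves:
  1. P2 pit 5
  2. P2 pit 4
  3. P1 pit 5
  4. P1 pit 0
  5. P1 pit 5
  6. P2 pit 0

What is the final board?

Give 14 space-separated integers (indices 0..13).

Answer: 0 6 4 6 4 0 3 0 7 3 5 1 2 3

Derivation:
Move 1: P2 pit5 -> P1=[6,4,2,5,3,3](0) P2=[4,5,2,4,5,0](1)
Move 2: P2 pit4 -> P1=[7,5,3,5,3,3](0) P2=[4,5,2,4,0,1](2)
Move 3: P1 pit5 -> P1=[7,5,3,5,3,0](1) P2=[5,6,2,4,0,1](2)
Move 4: P1 pit0 -> P1=[0,6,4,6,4,1](2) P2=[6,6,2,4,0,1](2)
Move 5: P1 pit5 -> P1=[0,6,4,6,4,0](3) P2=[6,6,2,4,0,1](2)
Move 6: P2 pit0 -> P1=[0,6,4,6,4,0](3) P2=[0,7,3,5,1,2](3)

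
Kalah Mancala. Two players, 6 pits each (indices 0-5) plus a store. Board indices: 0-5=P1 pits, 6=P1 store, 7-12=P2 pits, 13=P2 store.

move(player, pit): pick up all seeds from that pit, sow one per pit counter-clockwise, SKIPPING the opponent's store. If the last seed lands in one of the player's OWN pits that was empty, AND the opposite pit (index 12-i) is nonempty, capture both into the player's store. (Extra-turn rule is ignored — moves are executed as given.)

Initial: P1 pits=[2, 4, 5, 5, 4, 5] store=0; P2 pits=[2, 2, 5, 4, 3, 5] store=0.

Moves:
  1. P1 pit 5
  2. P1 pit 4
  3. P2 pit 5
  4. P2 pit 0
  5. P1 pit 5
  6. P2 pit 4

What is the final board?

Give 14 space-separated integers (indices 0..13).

Move 1: P1 pit5 -> P1=[2,4,5,5,4,0](1) P2=[3,3,6,5,3,5](0)
Move 2: P1 pit4 -> P1=[2,4,5,5,0,1](2) P2=[4,4,6,5,3,5](0)
Move 3: P2 pit5 -> P1=[3,5,6,6,0,1](2) P2=[4,4,6,5,3,0](1)
Move 4: P2 pit0 -> P1=[3,5,6,6,0,1](2) P2=[0,5,7,6,4,0](1)
Move 5: P1 pit5 -> P1=[3,5,6,6,0,0](3) P2=[0,5,7,6,4,0](1)
Move 6: P2 pit4 -> P1=[4,6,6,6,0,0](3) P2=[0,5,7,6,0,1](2)

Answer: 4 6 6 6 0 0 3 0 5 7 6 0 1 2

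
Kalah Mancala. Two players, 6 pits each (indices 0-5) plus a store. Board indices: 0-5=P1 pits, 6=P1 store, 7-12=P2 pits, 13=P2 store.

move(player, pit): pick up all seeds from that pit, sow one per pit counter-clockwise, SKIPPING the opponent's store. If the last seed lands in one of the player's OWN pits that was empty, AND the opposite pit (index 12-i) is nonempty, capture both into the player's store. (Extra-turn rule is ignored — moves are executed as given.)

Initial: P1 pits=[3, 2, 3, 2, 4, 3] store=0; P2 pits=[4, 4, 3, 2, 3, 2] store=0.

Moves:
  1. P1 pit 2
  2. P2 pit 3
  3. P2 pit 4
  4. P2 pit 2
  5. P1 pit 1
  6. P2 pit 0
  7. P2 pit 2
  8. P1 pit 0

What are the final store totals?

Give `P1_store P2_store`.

Move 1: P1 pit2 -> P1=[3,2,0,3,5,4](0) P2=[4,4,3,2,3,2](0)
Move 2: P2 pit3 -> P1=[3,2,0,3,5,4](0) P2=[4,4,3,0,4,3](0)
Move 3: P2 pit4 -> P1=[4,3,0,3,5,4](0) P2=[4,4,3,0,0,4](1)
Move 4: P2 pit2 -> P1=[4,3,0,3,5,4](0) P2=[4,4,0,1,1,5](1)
Move 5: P1 pit1 -> P1=[4,0,1,4,6,4](0) P2=[4,4,0,1,1,5](1)
Move 6: P2 pit0 -> P1=[4,0,1,4,6,4](0) P2=[0,5,1,2,2,5](1)
Move 7: P2 pit2 -> P1=[4,0,1,4,6,4](0) P2=[0,5,0,3,2,5](1)
Move 8: P1 pit0 -> P1=[0,1,2,5,7,4](0) P2=[0,5,0,3,2,5](1)

Answer: 0 1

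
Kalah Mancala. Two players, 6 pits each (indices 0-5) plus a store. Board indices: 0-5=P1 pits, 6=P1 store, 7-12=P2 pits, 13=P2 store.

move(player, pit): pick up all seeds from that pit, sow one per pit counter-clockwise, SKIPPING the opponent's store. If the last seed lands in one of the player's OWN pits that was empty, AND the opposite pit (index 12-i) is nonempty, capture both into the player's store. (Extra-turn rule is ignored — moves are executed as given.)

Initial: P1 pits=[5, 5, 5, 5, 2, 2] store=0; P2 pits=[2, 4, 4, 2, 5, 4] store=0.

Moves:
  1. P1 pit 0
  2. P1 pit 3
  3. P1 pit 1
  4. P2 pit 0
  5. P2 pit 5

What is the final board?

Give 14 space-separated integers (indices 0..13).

Move 1: P1 pit0 -> P1=[0,6,6,6,3,3](0) P2=[2,4,4,2,5,4](0)
Move 2: P1 pit3 -> P1=[0,6,6,0,4,4](1) P2=[3,5,5,2,5,4](0)
Move 3: P1 pit1 -> P1=[0,0,7,1,5,5](2) P2=[4,5,5,2,5,4](0)
Move 4: P2 pit0 -> P1=[0,0,7,1,5,5](2) P2=[0,6,6,3,6,4](0)
Move 5: P2 pit5 -> P1=[1,1,8,1,5,5](2) P2=[0,6,6,3,6,0](1)

Answer: 1 1 8 1 5 5 2 0 6 6 3 6 0 1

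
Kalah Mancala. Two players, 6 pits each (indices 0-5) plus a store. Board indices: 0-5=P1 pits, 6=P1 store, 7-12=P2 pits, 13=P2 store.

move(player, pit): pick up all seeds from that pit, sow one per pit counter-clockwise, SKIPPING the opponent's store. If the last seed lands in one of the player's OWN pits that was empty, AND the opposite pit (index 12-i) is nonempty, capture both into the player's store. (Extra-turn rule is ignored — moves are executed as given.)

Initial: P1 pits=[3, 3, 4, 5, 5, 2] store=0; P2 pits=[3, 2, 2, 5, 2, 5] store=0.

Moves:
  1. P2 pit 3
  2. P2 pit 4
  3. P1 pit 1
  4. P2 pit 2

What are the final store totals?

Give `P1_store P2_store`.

Answer: 0 2

Derivation:
Move 1: P2 pit3 -> P1=[4,4,4,5,5,2](0) P2=[3,2,2,0,3,6](1)
Move 2: P2 pit4 -> P1=[5,4,4,5,5,2](0) P2=[3,2,2,0,0,7](2)
Move 3: P1 pit1 -> P1=[5,0,5,6,6,3](0) P2=[3,2,2,0,0,7](2)
Move 4: P2 pit2 -> P1=[5,0,5,6,6,3](0) P2=[3,2,0,1,1,7](2)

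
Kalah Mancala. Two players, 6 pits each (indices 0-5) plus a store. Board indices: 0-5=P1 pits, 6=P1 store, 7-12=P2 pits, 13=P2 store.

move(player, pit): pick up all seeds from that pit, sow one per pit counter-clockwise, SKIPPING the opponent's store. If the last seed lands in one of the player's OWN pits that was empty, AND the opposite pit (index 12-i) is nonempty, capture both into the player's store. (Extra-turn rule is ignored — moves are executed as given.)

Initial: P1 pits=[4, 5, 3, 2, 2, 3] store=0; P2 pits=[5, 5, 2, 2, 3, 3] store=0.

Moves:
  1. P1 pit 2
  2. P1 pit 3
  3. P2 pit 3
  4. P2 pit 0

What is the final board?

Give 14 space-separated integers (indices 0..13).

Answer: 4 5 0 0 4 5 1 0 6 3 1 5 5 0

Derivation:
Move 1: P1 pit2 -> P1=[4,5,0,3,3,4](0) P2=[5,5,2,2,3,3](0)
Move 2: P1 pit3 -> P1=[4,5,0,0,4,5](1) P2=[5,5,2,2,3,3](0)
Move 3: P2 pit3 -> P1=[4,5,0,0,4,5](1) P2=[5,5,2,0,4,4](0)
Move 4: P2 pit0 -> P1=[4,5,0,0,4,5](1) P2=[0,6,3,1,5,5](0)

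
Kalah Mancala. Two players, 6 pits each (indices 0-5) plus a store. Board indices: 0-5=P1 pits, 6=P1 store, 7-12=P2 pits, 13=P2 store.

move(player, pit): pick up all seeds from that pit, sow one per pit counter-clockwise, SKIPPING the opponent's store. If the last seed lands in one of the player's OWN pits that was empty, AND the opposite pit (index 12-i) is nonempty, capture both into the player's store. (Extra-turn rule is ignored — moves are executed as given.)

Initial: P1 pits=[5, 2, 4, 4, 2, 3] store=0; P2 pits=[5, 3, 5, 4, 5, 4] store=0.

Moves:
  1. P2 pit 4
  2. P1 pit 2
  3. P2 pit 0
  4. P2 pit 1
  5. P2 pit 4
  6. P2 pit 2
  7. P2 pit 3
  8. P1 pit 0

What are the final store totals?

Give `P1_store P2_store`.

Answer: 2 5

Derivation:
Move 1: P2 pit4 -> P1=[6,3,5,4,2,3](0) P2=[5,3,5,4,0,5](1)
Move 2: P1 pit2 -> P1=[6,3,0,5,3,4](1) P2=[6,3,5,4,0,5](1)
Move 3: P2 pit0 -> P1=[6,3,0,5,3,4](1) P2=[0,4,6,5,1,6](2)
Move 4: P2 pit1 -> P1=[6,3,0,5,3,4](1) P2=[0,0,7,6,2,7](2)
Move 5: P2 pit4 -> P1=[6,3,0,5,3,4](1) P2=[0,0,7,6,0,8](3)
Move 6: P2 pit2 -> P1=[7,4,1,5,3,4](1) P2=[0,0,0,7,1,9](4)
Move 7: P2 pit3 -> P1=[8,5,2,6,3,4](1) P2=[0,0,0,0,2,10](5)
Move 8: P1 pit0 -> P1=[0,6,3,7,4,5](2) P2=[1,1,0,0,2,10](5)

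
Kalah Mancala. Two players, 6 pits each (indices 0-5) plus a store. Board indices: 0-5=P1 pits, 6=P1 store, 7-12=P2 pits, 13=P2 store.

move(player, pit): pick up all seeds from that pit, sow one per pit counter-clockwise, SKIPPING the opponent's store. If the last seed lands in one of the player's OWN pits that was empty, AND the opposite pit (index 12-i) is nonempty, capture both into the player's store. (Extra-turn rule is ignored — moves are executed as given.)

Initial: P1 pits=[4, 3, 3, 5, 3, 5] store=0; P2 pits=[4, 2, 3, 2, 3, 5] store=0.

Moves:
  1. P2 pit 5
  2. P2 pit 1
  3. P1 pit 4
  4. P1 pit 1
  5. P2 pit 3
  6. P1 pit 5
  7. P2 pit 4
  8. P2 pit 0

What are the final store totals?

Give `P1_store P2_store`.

Answer: 2 4

Derivation:
Move 1: P2 pit5 -> P1=[5,4,4,6,3,5](0) P2=[4,2,3,2,3,0](1)
Move 2: P2 pit1 -> P1=[5,4,4,6,3,5](0) P2=[4,0,4,3,3,0](1)
Move 3: P1 pit4 -> P1=[5,4,4,6,0,6](1) P2=[5,0,4,3,3,0](1)
Move 4: P1 pit1 -> P1=[5,0,5,7,1,7](1) P2=[5,0,4,3,3,0](1)
Move 5: P2 pit3 -> P1=[5,0,5,7,1,7](1) P2=[5,0,4,0,4,1](2)
Move 6: P1 pit5 -> P1=[5,0,5,7,1,0](2) P2=[6,1,5,1,5,2](2)
Move 7: P2 pit4 -> P1=[6,1,6,7,1,0](2) P2=[6,1,5,1,0,3](3)
Move 8: P2 pit0 -> P1=[6,1,6,7,1,0](2) P2=[0,2,6,2,1,4](4)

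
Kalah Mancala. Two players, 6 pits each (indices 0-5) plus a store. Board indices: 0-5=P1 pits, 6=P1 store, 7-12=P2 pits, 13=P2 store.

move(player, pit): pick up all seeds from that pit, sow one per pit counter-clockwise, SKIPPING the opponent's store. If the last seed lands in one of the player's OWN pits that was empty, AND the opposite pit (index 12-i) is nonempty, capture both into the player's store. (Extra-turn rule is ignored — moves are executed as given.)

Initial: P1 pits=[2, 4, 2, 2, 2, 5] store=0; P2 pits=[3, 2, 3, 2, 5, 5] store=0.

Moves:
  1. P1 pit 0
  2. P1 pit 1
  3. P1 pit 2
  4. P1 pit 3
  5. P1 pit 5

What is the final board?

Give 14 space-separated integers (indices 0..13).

Answer: 0 0 0 0 5 0 11 5 3 4 3 6 0 0

Derivation:
Move 1: P1 pit0 -> P1=[0,5,3,2,2,5](0) P2=[3,2,3,2,5,5](0)
Move 2: P1 pit1 -> P1=[0,0,4,3,3,6](1) P2=[3,2,3,2,5,5](0)
Move 3: P1 pit2 -> P1=[0,0,0,4,4,7](2) P2=[3,2,3,2,5,5](0)
Move 4: P1 pit3 -> P1=[0,0,0,0,5,8](3) P2=[4,2,3,2,5,5](0)
Move 5: P1 pit5 -> P1=[0,0,0,0,5,0](11) P2=[5,3,4,3,6,0](0)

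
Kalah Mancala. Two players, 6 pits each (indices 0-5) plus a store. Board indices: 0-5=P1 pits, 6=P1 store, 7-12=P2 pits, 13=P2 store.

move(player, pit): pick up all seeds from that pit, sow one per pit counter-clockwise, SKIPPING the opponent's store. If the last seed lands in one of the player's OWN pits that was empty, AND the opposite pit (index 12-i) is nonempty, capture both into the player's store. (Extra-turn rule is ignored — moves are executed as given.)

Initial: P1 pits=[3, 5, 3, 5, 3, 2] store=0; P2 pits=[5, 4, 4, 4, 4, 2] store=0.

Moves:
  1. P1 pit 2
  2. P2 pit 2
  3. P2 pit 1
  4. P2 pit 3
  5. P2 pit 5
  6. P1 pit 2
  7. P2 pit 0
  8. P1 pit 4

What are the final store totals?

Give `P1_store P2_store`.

Answer: 1 9

Derivation:
Move 1: P1 pit2 -> P1=[3,5,0,6,4,3](0) P2=[5,4,4,4,4,2](0)
Move 2: P2 pit2 -> P1=[3,5,0,6,4,3](0) P2=[5,4,0,5,5,3](1)
Move 3: P2 pit1 -> P1=[3,5,0,6,4,3](0) P2=[5,0,1,6,6,4](1)
Move 4: P2 pit3 -> P1=[4,6,1,6,4,3](0) P2=[5,0,1,0,7,5](2)
Move 5: P2 pit5 -> P1=[5,7,2,7,4,3](0) P2=[5,0,1,0,7,0](3)
Move 6: P1 pit2 -> P1=[5,7,0,8,5,3](0) P2=[5,0,1,0,7,0](3)
Move 7: P2 pit0 -> P1=[0,7,0,8,5,3](0) P2=[0,1,2,1,8,0](9)
Move 8: P1 pit4 -> P1=[0,7,0,8,0,4](1) P2=[1,2,3,1,8,0](9)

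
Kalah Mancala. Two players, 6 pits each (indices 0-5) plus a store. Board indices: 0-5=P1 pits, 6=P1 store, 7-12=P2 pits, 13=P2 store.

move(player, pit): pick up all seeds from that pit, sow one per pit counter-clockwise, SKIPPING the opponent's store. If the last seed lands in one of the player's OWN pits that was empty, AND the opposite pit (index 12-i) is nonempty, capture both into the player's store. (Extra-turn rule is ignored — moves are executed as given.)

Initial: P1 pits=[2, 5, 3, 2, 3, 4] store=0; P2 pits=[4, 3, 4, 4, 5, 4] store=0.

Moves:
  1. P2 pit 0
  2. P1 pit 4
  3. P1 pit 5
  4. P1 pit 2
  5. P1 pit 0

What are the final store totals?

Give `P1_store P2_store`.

Move 1: P2 pit0 -> P1=[2,5,3,2,3,4](0) P2=[0,4,5,5,6,4](0)
Move 2: P1 pit4 -> P1=[2,5,3,2,0,5](1) P2=[1,4,5,5,6,4](0)
Move 3: P1 pit5 -> P1=[2,5,3,2,0,0](2) P2=[2,5,6,6,6,4](0)
Move 4: P1 pit2 -> P1=[2,5,0,3,1,0](5) P2=[0,5,6,6,6,4](0)
Move 5: P1 pit0 -> P1=[0,6,0,3,1,0](12) P2=[0,5,6,0,6,4](0)

Answer: 12 0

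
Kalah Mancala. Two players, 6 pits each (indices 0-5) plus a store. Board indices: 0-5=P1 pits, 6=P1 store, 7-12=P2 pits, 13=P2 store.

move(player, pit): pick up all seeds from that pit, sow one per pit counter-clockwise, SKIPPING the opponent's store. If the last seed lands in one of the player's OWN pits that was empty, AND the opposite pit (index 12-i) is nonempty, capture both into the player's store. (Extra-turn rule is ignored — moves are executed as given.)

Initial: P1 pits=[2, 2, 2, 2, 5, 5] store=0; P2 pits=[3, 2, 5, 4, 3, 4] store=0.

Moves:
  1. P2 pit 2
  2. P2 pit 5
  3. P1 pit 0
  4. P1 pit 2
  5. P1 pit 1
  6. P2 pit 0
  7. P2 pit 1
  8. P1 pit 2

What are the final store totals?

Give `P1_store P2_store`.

Move 1: P2 pit2 -> P1=[3,2,2,2,5,5](0) P2=[3,2,0,5,4,5](1)
Move 2: P2 pit5 -> P1=[4,3,3,3,5,5](0) P2=[3,2,0,5,4,0](2)
Move 3: P1 pit0 -> P1=[0,4,4,4,6,5](0) P2=[3,2,0,5,4,0](2)
Move 4: P1 pit2 -> P1=[0,4,0,5,7,6](1) P2=[3,2,0,5,4,0](2)
Move 5: P1 pit1 -> P1=[0,0,1,6,8,7](1) P2=[3,2,0,5,4,0](2)
Move 6: P2 pit0 -> P1=[0,0,1,6,8,7](1) P2=[0,3,1,6,4,0](2)
Move 7: P2 pit1 -> P1=[0,0,1,6,8,7](1) P2=[0,0,2,7,5,0](2)
Move 8: P1 pit2 -> P1=[0,0,0,7,8,7](1) P2=[0,0,2,7,5,0](2)

Answer: 1 2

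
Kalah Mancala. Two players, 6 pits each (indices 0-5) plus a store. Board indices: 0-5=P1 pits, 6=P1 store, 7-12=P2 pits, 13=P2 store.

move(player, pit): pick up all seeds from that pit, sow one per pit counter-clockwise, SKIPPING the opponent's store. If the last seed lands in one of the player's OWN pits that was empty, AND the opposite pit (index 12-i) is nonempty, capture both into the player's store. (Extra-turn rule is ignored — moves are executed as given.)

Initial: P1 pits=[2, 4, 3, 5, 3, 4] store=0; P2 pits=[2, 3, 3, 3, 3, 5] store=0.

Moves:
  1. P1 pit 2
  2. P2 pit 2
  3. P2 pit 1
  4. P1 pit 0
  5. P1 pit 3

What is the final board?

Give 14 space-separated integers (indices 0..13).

Move 1: P1 pit2 -> P1=[2,4,0,6,4,5](0) P2=[2,3,3,3,3,5](0)
Move 2: P2 pit2 -> P1=[2,4,0,6,4,5](0) P2=[2,3,0,4,4,6](0)
Move 3: P2 pit1 -> P1=[2,4,0,6,4,5](0) P2=[2,0,1,5,5,6](0)
Move 4: P1 pit0 -> P1=[0,5,0,6,4,5](6) P2=[2,0,1,0,5,6](0)
Move 5: P1 pit3 -> P1=[0,5,0,0,5,6](7) P2=[3,1,2,0,5,6](0)

Answer: 0 5 0 0 5 6 7 3 1 2 0 5 6 0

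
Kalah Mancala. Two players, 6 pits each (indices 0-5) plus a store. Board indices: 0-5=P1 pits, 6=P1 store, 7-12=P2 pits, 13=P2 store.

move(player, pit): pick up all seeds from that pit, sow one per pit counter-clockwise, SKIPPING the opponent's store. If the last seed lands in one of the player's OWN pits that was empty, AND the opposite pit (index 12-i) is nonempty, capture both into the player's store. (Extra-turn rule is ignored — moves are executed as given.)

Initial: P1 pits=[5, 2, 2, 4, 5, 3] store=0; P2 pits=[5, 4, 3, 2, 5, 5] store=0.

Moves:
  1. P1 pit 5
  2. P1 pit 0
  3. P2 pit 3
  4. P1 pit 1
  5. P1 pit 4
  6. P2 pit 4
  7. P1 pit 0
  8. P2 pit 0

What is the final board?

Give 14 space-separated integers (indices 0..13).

Answer: 0 2 5 7 1 1 9 0 7 4 1 0 7 1

Derivation:
Move 1: P1 pit5 -> P1=[5,2,2,4,5,0](1) P2=[6,5,3,2,5,5](0)
Move 2: P1 pit0 -> P1=[0,3,3,5,6,0](8) P2=[0,5,3,2,5,5](0)
Move 3: P2 pit3 -> P1=[0,3,3,5,6,0](8) P2=[0,5,3,0,6,6](0)
Move 4: P1 pit1 -> P1=[0,0,4,6,7,0](8) P2=[0,5,3,0,6,6](0)
Move 5: P1 pit4 -> P1=[0,0,4,6,0,1](9) P2=[1,6,4,1,7,6](0)
Move 6: P2 pit4 -> P1=[1,1,5,7,1,1](9) P2=[1,6,4,1,0,7](1)
Move 7: P1 pit0 -> P1=[0,2,5,7,1,1](9) P2=[1,6,4,1,0,7](1)
Move 8: P2 pit0 -> P1=[0,2,5,7,1,1](9) P2=[0,7,4,1,0,7](1)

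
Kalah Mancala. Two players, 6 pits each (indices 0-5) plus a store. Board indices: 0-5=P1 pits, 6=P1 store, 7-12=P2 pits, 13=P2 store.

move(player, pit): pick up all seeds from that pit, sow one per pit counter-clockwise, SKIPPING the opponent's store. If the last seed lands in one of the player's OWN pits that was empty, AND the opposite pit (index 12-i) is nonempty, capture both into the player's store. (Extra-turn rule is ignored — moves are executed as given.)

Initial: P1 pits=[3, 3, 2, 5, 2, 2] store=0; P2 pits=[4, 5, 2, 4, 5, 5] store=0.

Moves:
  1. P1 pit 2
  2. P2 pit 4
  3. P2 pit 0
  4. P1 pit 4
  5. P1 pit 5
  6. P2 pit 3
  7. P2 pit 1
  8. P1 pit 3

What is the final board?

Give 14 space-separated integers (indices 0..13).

Move 1: P1 pit2 -> P1=[3,3,0,6,3,2](0) P2=[4,5,2,4,5,5](0)
Move 2: P2 pit4 -> P1=[4,4,1,6,3,2](0) P2=[4,5,2,4,0,6](1)
Move 3: P2 pit0 -> P1=[4,0,1,6,3,2](0) P2=[0,6,3,5,0,6](6)
Move 4: P1 pit4 -> P1=[4,0,1,6,0,3](1) P2=[1,6,3,5,0,6](6)
Move 5: P1 pit5 -> P1=[4,0,1,6,0,0](2) P2=[2,7,3,5,0,6](6)
Move 6: P2 pit3 -> P1=[5,1,1,6,0,0](2) P2=[2,7,3,0,1,7](7)
Move 7: P2 pit1 -> P1=[6,2,1,6,0,0](2) P2=[2,0,4,1,2,8](8)
Move 8: P1 pit3 -> P1=[6,2,1,0,1,1](3) P2=[3,1,5,1,2,8](8)

Answer: 6 2 1 0 1 1 3 3 1 5 1 2 8 8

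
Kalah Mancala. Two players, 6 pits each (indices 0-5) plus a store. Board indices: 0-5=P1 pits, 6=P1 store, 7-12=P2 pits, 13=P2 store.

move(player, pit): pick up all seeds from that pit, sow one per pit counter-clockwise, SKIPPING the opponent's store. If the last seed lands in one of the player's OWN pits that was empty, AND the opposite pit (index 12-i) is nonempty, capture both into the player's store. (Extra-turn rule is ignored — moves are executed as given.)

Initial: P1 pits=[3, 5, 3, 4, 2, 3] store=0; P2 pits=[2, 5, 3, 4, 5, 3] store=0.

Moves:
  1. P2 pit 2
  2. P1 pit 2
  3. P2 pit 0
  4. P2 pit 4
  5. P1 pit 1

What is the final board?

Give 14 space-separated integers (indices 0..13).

Answer: 4 0 2 2 4 5 1 1 6 0 5 0 5 7

Derivation:
Move 1: P2 pit2 -> P1=[3,5,3,4,2,3](0) P2=[2,5,0,5,6,4](0)
Move 2: P1 pit2 -> P1=[3,5,0,5,3,4](0) P2=[2,5,0,5,6,4](0)
Move 3: P2 pit0 -> P1=[3,5,0,0,3,4](0) P2=[0,6,0,5,6,4](6)
Move 4: P2 pit4 -> P1=[4,6,1,1,3,4](0) P2=[0,6,0,5,0,5](7)
Move 5: P1 pit1 -> P1=[4,0,2,2,4,5](1) P2=[1,6,0,5,0,5](7)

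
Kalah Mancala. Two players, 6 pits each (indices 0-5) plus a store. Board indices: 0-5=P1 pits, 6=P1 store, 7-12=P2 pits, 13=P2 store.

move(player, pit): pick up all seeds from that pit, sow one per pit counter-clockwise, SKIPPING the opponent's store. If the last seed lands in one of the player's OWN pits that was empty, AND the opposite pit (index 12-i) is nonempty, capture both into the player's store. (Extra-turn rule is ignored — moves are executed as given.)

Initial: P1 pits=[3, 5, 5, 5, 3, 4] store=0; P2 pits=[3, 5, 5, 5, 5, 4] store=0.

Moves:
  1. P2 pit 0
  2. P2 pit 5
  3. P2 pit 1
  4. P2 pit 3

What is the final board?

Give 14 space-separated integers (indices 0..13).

Answer: 6 7 7 6 3 4 0 0 0 7 0 7 2 3

Derivation:
Move 1: P2 pit0 -> P1=[3,5,5,5,3,4](0) P2=[0,6,6,6,5,4](0)
Move 2: P2 pit5 -> P1=[4,6,6,5,3,4](0) P2=[0,6,6,6,5,0](1)
Move 3: P2 pit1 -> P1=[5,6,6,5,3,4](0) P2=[0,0,7,7,6,1](2)
Move 4: P2 pit3 -> P1=[6,7,7,6,3,4](0) P2=[0,0,7,0,7,2](3)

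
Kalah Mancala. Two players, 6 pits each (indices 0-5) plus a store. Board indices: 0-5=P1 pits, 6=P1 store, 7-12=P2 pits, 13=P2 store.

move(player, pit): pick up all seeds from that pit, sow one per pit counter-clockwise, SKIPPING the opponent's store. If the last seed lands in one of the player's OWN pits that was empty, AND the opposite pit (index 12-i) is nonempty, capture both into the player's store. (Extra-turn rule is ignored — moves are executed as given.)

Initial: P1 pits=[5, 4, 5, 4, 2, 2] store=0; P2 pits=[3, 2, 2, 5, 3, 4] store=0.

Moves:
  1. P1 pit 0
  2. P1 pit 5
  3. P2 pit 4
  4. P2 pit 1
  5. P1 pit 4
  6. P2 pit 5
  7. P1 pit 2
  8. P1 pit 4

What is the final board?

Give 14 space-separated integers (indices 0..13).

Move 1: P1 pit0 -> P1=[0,5,6,5,3,3](0) P2=[3,2,2,5,3,4](0)
Move 2: P1 pit5 -> P1=[0,5,6,5,3,0](1) P2=[4,3,2,5,3,4](0)
Move 3: P2 pit4 -> P1=[1,5,6,5,3,0](1) P2=[4,3,2,5,0,5](1)
Move 4: P2 pit1 -> P1=[1,0,6,5,3,0](1) P2=[4,0,3,6,0,5](7)
Move 5: P1 pit4 -> P1=[1,0,6,5,0,1](2) P2=[5,0,3,6,0,5](7)
Move 6: P2 pit5 -> P1=[2,1,7,6,0,1](2) P2=[5,0,3,6,0,0](8)
Move 7: P1 pit2 -> P1=[2,1,0,7,1,2](3) P2=[6,1,4,6,0,0](8)
Move 8: P1 pit4 -> P1=[2,1,0,7,0,3](3) P2=[6,1,4,6,0,0](8)

Answer: 2 1 0 7 0 3 3 6 1 4 6 0 0 8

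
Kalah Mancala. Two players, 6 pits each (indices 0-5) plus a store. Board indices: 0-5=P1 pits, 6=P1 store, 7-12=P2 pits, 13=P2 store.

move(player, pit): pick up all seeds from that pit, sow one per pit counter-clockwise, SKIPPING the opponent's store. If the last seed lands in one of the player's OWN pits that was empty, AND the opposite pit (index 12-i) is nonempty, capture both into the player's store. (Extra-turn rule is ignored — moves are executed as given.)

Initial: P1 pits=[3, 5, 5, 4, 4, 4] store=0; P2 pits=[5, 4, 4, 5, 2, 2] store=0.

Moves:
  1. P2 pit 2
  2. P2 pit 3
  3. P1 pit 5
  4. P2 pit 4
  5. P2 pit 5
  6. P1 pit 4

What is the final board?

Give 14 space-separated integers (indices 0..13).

Move 1: P2 pit2 -> P1=[3,5,5,4,4,4](0) P2=[5,4,0,6,3,3](1)
Move 2: P2 pit3 -> P1=[4,6,6,4,4,4](0) P2=[5,4,0,0,4,4](2)
Move 3: P1 pit5 -> P1=[4,6,6,4,4,0](1) P2=[6,5,1,0,4,4](2)
Move 4: P2 pit4 -> P1=[5,7,6,4,4,0](1) P2=[6,5,1,0,0,5](3)
Move 5: P2 pit5 -> P1=[6,8,7,5,4,0](1) P2=[6,5,1,0,0,0](4)
Move 6: P1 pit4 -> P1=[6,8,7,5,0,1](2) P2=[7,6,1,0,0,0](4)

Answer: 6 8 7 5 0 1 2 7 6 1 0 0 0 4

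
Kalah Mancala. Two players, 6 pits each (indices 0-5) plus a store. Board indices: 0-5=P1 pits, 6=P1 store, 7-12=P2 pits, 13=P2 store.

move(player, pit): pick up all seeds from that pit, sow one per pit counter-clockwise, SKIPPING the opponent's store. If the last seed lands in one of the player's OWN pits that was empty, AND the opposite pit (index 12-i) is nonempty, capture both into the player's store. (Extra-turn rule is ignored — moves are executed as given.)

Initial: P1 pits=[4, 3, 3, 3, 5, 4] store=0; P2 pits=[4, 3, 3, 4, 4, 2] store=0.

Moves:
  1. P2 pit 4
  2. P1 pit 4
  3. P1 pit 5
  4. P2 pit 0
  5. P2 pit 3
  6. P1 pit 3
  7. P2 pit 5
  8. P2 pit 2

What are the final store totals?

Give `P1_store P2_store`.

Answer: 3 5

Derivation:
Move 1: P2 pit4 -> P1=[5,4,3,3,5,4](0) P2=[4,3,3,4,0,3](1)
Move 2: P1 pit4 -> P1=[5,4,3,3,0,5](1) P2=[5,4,4,4,0,3](1)
Move 3: P1 pit5 -> P1=[5,4,3,3,0,0](2) P2=[6,5,5,5,0,3](1)
Move 4: P2 pit0 -> P1=[5,4,3,3,0,0](2) P2=[0,6,6,6,1,4](2)
Move 5: P2 pit3 -> P1=[6,5,4,3,0,0](2) P2=[0,6,6,0,2,5](3)
Move 6: P1 pit3 -> P1=[6,5,4,0,1,1](3) P2=[0,6,6,0,2,5](3)
Move 7: P2 pit5 -> P1=[7,6,5,1,1,1](3) P2=[0,6,6,0,2,0](4)
Move 8: P2 pit2 -> P1=[8,7,5,1,1,1](3) P2=[0,6,0,1,3,1](5)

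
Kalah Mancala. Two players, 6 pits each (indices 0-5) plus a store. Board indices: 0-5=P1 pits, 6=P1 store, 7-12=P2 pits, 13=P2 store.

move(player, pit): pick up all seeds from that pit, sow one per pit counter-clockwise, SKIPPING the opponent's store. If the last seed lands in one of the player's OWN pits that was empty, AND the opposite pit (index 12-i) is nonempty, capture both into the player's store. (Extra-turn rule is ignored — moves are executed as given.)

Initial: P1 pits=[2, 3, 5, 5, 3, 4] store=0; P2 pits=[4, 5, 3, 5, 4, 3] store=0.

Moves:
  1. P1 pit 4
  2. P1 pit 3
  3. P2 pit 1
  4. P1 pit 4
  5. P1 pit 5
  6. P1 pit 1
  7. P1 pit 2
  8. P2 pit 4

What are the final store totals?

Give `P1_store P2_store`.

Answer: 6 2

Derivation:
Move 1: P1 pit4 -> P1=[2,3,5,5,0,5](1) P2=[5,5,3,5,4,3](0)
Move 2: P1 pit3 -> P1=[2,3,5,0,1,6](2) P2=[6,6,3,5,4,3](0)
Move 3: P2 pit1 -> P1=[3,3,5,0,1,6](2) P2=[6,0,4,6,5,4](1)
Move 4: P1 pit4 -> P1=[3,3,5,0,0,7](2) P2=[6,0,4,6,5,4](1)
Move 5: P1 pit5 -> P1=[3,3,5,0,0,0](3) P2=[7,1,5,7,6,5](1)
Move 6: P1 pit1 -> P1=[3,0,6,1,0,0](5) P2=[7,0,5,7,6,5](1)
Move 7: P1 pit2 -> P1=[3,0,0,2,1,1](6) P2=[8,1,5,7,6,5](1)
Move 8: P2 pit4 -> P1=[4,1,1,3,1,1](6) P2=[8,1,5,7,0,6](2)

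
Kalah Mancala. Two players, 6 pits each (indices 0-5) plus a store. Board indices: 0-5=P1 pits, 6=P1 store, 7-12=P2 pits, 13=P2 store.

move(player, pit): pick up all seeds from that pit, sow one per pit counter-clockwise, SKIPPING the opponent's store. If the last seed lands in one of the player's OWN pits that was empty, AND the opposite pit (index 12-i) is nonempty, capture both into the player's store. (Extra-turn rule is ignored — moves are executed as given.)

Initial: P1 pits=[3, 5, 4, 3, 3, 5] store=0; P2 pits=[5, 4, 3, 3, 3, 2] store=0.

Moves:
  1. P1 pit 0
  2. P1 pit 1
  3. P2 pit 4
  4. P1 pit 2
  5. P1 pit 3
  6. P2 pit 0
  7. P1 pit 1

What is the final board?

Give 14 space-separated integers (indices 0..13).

Answer: 2 0 0 0 6 8 8 0 7 5 0 1 4 2

Derivation:
Move 1: P1 pit0 -> P1=[0,6,5,4,3,5](0) P2=[5,4,3,3,3,2](0)
Move 2: P1 pit1 -> P1=[0,0,6,5,4,6](1) P2=[6,4,3,3,3,2](0)
Move 3: P2 pit4 -> P1=[1,0,6,5,4,6](1) P2=[6,4,3,3,0,3](1)
Move 4: P1 pit2 -> P1=[1,0,0,6,5,7](2) P2=[7,5,3,3,0,3](1)
Move 5: P1 pit3 -> P1=[1,0,0,0,6,8](3) P2=[8,6,4,3,0,3](1)
Move 6: P2 pit0 -> P1=[2,1,0,0,6,8](3) P2=[0,7,5,4,1,4](2)
Move 7: P1 pit1 -> P1=[2,0,0,0,6,8](8) P2=[0,7,5,0,1,4](2)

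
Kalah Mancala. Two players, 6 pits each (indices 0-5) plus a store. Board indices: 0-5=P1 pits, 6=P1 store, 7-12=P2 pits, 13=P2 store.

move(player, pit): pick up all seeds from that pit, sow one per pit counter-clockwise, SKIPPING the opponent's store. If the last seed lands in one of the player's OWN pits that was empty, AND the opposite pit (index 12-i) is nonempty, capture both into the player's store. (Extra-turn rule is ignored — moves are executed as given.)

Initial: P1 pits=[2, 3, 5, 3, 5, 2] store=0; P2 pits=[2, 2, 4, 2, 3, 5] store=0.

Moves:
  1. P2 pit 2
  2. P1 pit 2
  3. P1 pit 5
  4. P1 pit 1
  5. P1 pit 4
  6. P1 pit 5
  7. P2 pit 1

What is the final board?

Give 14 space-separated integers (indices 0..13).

Move 1: P2 pit2 -> P1=[2,3,5,3,5,2](0) P2=[2,2,0,3,4,6](1)
Move 2: P1 pit2 -> P1=[2,3,0,4,6,3](1) P2=[3,2,0,3,4,6](1)
Move 3: P1 pit5 -> P1=[2,3,0,4,6,0](2) P2=[4,3,0,3,4,6](1)
Move 4: P1 pit1 -> P1=[2,0,1,5,7,0](2) P2=[4,3,0,3,4,6](1)
Move 5: P1 pit4 -> P1=[2,0,1,5,0,1](3) P2=[5,4,1,4,5,6](1)
Move 6: P1 pit5 -> P1=[2,0,1,5,0,0](4) P2=[5,4,1,4,5,6](1)
Move 7: P2 pit1 -> P1=[2,0,1,5,0,0](4) P2=[5,0,2,5,6,7](1)

Answer: 2 0 1 5 0 0 4 5 0 2 5 6 7 1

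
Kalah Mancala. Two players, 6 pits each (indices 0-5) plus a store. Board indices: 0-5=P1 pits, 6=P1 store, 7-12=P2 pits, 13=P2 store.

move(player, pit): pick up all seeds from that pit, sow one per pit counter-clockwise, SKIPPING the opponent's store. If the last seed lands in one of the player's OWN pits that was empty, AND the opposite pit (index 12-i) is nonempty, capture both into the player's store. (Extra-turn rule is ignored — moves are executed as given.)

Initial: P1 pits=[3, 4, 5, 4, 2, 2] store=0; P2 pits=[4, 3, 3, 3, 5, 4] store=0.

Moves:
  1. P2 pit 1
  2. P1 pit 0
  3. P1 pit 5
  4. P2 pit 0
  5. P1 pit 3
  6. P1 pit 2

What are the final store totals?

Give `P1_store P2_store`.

Answer: 3 0

Derivation:
Move 1: P2 pit1 -> P1=[3,4,5,4,2,2](0) P2=[4,0,4,4,6,4](0)
Move 2: P1 pit0 -> P1=[0,5,6,5,2,2](0) P2=[4,0,4,4,6,4](0)
Move 3: P1 pit5 -> P1=[0,5,6,5,2,0](1) P2=[5,0,4,4,6,4](0)
Move 4: P2 pit0 -> P1=[0,5,6,5,2,0](1) P2=[0,1,5,5,7,5](0)
Move 5: P1 pit3 -> P1=[0,5,6,0,3,1](2) P2=[1,2,5,5,7,5](0)
Move 6: P1 pit2 -> P1=[0,5,0,1,4,2](3) P2=[2,3,5,5,7,5](0)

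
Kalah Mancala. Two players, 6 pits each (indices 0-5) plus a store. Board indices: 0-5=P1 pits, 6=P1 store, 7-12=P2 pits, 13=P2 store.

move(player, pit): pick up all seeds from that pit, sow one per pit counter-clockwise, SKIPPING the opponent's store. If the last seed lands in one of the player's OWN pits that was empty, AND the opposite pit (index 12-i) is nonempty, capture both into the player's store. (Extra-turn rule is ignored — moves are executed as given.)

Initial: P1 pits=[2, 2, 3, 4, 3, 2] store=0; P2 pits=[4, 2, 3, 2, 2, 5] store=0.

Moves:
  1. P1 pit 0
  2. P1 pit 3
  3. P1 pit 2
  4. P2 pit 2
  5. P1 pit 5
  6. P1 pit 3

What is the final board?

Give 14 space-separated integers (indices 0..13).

Answer: 0 3 0 0 6 0 3 6 3 1 3 3 6 0

Derivation:
Move 1: P1 pit0 -> P1=[0,3,4,4,3,2](0) P2=[4,2,3,2,2,5](0)
Move 2: P1 pit3 -> P1=[0,3,4,0,4,3](1) P2=[5,2,3,2,2,5](0)
Move 3: P1 pit2 -> P1=[0,3,0,1,5,4](2) P2=[5,2,3,2,2,5](0)
Move 4: P2 pit2 -> P1=[0,3,0,1,5,4](2) P2=[5,2,0,3,3,6](0)
Move 5: P1 pit5 -> P1=[0,3,0,1,5,0](3) P2=[6,3,1,3,3,6](0)
Move 6: P1 pit3 -> P1=[0,3,0,0,6,0](3) P2=[6,3,1,3,3,6](0)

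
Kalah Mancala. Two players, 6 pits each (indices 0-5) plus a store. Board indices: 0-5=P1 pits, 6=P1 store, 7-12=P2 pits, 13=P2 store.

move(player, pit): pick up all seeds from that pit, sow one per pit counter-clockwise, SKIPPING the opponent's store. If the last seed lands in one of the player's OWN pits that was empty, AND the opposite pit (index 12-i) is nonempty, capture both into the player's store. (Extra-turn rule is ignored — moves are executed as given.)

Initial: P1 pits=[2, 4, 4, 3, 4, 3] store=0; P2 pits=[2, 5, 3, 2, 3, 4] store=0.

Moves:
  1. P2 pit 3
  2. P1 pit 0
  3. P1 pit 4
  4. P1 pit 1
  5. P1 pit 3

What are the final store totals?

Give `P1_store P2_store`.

Answer: 3 0

Derivation:
Move 1: P2 pit3 -> P1=[2,4,4,3,4,3](0) P2=[2,5,3,0,4,5](0)
Move 2: P1 pit0 -> P1=[0,5,5,3,4,3](0) P2=[2,5,3,0,4,5](0)
Move 3: P1 pit4 -> P1=[0,5,5,3,0,4](1) P2=[3,6,3,0,4,5](0)
Move 4: P1 pit1 -> P1=[0,0,6,4,1,5](2) P2=[3,6,3,0,4,5](0)
Move 5: P1 pit3 -> P1=[0,0,6,0,2,6](3) P2=[4,6,3,0,4,5](0)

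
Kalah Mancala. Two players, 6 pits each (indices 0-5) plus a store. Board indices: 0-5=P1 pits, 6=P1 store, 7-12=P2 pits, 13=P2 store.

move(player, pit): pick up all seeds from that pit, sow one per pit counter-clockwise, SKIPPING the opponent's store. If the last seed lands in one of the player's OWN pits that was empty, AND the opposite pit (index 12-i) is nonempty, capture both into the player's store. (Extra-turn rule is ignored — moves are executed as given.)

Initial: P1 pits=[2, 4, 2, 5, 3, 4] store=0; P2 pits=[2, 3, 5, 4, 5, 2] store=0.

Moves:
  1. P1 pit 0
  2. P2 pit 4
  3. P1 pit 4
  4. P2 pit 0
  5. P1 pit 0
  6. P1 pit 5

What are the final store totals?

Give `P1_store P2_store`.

Move 1: P1 pit0 -> P1=[0,5,3,5,3,4](0) P2=[2,3,5,4,5,2](0)
Move 2: P2 pit4 -> P1=[1,6,4,5,3,4](0) P2=[2,3,5,4,0,3](1)
Move 3: P1 pit4 -> P1=[1,6,4,5,0,5](1) P2=[3,3,5,4,0,3](1)
Move 4: P2 pit0 -> P1=[1,6,4,5,0,5](1) P2=[0,4,6,5,0,3](1)
Move 5: P1 pit0 -> P1=[0,7,4,5,0,5](1) P2=[0,4,6,5,0,3](1)
Move 6: P1 pit5 -> P1=[0,7,4,5,0,0](2) P2=[1,5,7,6,0,3](1)

Answer: 2 1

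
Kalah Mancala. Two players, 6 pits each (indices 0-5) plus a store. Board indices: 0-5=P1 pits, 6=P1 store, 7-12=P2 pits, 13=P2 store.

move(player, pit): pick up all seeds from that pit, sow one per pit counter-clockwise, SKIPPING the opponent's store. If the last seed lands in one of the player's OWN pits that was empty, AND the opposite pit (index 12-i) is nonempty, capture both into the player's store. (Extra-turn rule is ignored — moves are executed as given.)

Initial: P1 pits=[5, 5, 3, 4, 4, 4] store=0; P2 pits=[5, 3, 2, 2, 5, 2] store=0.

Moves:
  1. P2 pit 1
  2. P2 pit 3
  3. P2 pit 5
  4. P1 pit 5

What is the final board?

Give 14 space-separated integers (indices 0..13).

Move 1: P2 pit1 -> P1=[5,5,3,4,4,4](0) P2=[5,0,3,3,6,2](0)
Move 2: P2 pit3 -> P1=[5,5,3,4,4,4](0) P2=[5,0,3,0,7,3](1)
Move 3: P2 pit5 -> P1=[6,6,3,4,4,4](0) P2=[5,0,3,0,7,0](2)
Move 4: P1 pit5 -> P1=[6,6,3,4,4,0](1) P2=[6,1,4,0,7,0](2)

Answer: 6 6 3 4 4 0 1 6 1 4 0 7 0 2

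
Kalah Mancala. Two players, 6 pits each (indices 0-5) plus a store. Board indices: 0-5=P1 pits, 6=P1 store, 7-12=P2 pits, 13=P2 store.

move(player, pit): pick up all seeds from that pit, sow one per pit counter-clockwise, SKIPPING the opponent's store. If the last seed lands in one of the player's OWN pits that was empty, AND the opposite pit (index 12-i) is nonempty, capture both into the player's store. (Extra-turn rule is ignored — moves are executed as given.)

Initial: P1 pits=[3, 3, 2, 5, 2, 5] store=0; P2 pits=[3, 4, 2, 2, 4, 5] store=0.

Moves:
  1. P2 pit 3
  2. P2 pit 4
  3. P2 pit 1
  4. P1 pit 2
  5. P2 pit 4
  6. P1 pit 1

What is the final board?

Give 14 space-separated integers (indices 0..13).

Answer: 4 0 1 7 4 7 0 3 0 3 1 0 9 1

Derivation:
Move 1: P2 pit3 -> P1=[3,3,2,5,2,5](0) P2=[3,4,2,0,5,6](0)
Move 2: P2 pit4 -> P1=[4,4,3,5,2,5](0) P2=[3,4,2,0,0,7](1)
Move 3: P2 pit1 -> P1=[4,4,3,5,2,5](0) P2=[3,0,3,1,1,8](1)
Move 4: P1 pit2 -> P1=[4,4,0,6,3,6](0) P2=[3,0,3,1,1,8](1)
Move 5: P2 pit4 -> P1=[4,4,0,6,3,6](0) P2=[3,0,3,1,0,9](1)
Move 6: P1 pit1 -> P1=[4,0,1,7,4,7](0) P2=[3,0,3,1,0,9](1)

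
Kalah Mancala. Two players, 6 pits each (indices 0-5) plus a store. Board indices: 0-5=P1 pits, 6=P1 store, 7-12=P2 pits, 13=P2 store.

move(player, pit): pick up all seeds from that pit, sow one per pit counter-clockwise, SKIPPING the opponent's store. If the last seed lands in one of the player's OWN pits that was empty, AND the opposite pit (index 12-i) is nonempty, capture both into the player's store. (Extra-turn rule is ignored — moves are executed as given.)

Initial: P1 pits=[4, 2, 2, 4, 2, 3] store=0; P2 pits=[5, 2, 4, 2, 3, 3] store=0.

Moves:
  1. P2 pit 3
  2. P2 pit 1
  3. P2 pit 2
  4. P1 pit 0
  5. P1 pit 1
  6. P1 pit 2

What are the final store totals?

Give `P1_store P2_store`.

Move 1: P2 pit3 -> P1=[4,2,2,4,2,3](0) P2=[5,2,4,0,4,4](0)
Move 2: P2 pit1 -> P1=[4,2,0,4,2,3](0) P2=[5,0,5,0,4,4](3)
Move 3: P2 pit2 -> P1=[5,2,0,4,2,3](0) P2=[5,0,0,1,5,5](4)
Move 4: P1 pit0 -> P1=[0,3,1,5,3,4](0) P2=[5,0,0,1,5,5](4)
Move 5: P1 pit1 -> P1=[0,0,2,6,4,4](0) P2=[5,0,0,1,5,5](4)
Move 6: P1 pit2 -> P1=[0,0,0,7,5,4](0) P2=[5,0,0,1,5,5](4)

Answer: 0 4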